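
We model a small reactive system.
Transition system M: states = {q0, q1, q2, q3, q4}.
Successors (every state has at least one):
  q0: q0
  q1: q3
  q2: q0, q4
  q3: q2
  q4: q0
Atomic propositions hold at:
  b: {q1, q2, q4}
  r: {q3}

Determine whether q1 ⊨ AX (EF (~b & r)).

Yes

Sat(~b) = {q0, q3}
Sat(~b & r) = {q3}
EF (~b & r): least fixpoint, start Z0 = {q3}, add states with some successor in Z. Z1 = {q1, q3}; fixed.
Sat(EF (~b & r)) = {q1, q3}
Sat(AX (EF (~b & r))) = {s : every successor in {q1, q3}} = {q1}
q1 ∈ Sat(AX (EF (~b & r))) = {q1}, so the formula holds at q1.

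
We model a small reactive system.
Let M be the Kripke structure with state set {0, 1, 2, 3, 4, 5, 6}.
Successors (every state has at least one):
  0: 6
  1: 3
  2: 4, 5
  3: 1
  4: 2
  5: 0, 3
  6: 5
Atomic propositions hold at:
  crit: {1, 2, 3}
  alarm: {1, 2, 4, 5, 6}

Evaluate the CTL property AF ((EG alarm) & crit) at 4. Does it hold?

EG alarm: greatest fixpoint, start Z0 = {1, 2, 4, 5, 6}, keep only states in Sat with some successor in Z. Z1 = {2, 4, 6}; Z2 = {2, 4}; fixed.
Sat(EG alarm) = {2, 4}
Sat((EG alarm) & crit) = {2}
AF ((EG alarm) & crit): least fixpoint, start Z0 = {2}, add states with every successor in Z. Z1 = {2, 4}; fixed.
Sat(AF ((EG alarm) & crit)) = {2, 4}
4 ∈ Sat(AF ((EG alarm) & crit)) = {2, 4}, so the formula holds at 4.

Yes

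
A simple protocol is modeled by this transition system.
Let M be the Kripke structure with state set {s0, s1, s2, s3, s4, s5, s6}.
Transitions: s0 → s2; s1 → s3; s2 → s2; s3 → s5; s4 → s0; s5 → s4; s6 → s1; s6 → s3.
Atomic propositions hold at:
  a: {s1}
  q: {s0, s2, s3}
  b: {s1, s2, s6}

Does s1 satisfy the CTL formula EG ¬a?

Sat(¬a) = {s0, s2, s3, s4, s5, s6}
EG ¬a: greatest fixpoint, start Z0 = {s0, s2, s3, s4, s5, s6}, keep only states in Sat with some successor in Z. Already a fixed point.
Sat(EG ¬a) = {s0, s2, s3, s4, s5, s6}
s1 ∉ Sat(EG ¬a) = {s0, s2, s3, s4, s5, s6}, so the formula does not hold at s1.

No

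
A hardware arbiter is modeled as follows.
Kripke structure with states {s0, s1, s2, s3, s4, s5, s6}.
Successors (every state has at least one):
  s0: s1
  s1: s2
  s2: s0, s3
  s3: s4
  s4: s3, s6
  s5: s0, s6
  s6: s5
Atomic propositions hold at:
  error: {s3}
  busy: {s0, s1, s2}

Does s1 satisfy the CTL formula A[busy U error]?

No

A[busy U error]: least fixpoint, start Z0 = Sat(error) = {s3}, add states in Sat(busy) with every successor in Z. Already a fixed point.
Sat(A[busy U error]) = {s3}
s1 ∉ Sat(A[busy U error]) = {s3}, so the formula does not hold at s1.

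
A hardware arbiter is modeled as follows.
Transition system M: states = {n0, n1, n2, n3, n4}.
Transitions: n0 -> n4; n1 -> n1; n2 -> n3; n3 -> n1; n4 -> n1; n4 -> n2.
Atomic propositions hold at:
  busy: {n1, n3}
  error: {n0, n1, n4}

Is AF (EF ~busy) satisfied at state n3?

Sat(~busy) = {n0, n2, n4}
EF ~busy: least fixpoint, start Z0 = {n0, n2, n4}, add states with some successor in Z. Already a fixed point.
Sat(EF ~busy) = {n0, n2, n4}
AF (EF ~busy): least fixpoint, start Z0 = {n0, n2, n4}, add states with every successor in Z. Already a fixed point.
Sat(AF (EF ~busy)) = {n0, n2, n4}
n3 ∉ Sat(AF (EF ~busy)) = {n0, n2, n4}, so the formula does not hold at n3.

No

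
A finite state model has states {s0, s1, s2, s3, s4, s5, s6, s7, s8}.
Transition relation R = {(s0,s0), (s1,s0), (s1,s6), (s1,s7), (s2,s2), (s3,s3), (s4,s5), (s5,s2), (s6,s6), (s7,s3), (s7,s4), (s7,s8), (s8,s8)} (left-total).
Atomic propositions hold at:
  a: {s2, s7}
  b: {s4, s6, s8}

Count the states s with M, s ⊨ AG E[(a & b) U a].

Sat(a & b) = ∅
E[(a & b) U a]: least fixpoint, start Z0 = Sat(a) = {s2, s7}, add states in Sat(a & b) with some successor in Z. Already a fixed point.
Sat(E[(a & b) U a]) = {s2, s7}
AG E[(a & b) U a]: greatest fixpoint, start Z0 = {s2, s7}, keep only states in Sat with every successor in Z. Z1 = {s2}; fixed.
Sat(AG E[(a & b) U a]) = {s2}
|Sat(AG E[(a & b) U a])| = |{s2}| = 1.

1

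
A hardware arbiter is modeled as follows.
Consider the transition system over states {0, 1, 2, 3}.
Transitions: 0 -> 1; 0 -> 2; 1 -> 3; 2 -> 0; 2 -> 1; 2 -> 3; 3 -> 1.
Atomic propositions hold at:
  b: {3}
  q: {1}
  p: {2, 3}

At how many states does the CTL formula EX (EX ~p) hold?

Sat(~p) = {0, 1}
Sat(EX ~p) = {s : some successor in {0, 1}} = {0, 2, 3}
Sat(EX (EX ~p)) = {s : some successor in {0, 2, 3}} = {0, 1, 2}
|Sat(EX (EX ~p))| = |{0, 1, 2}| = 3.

3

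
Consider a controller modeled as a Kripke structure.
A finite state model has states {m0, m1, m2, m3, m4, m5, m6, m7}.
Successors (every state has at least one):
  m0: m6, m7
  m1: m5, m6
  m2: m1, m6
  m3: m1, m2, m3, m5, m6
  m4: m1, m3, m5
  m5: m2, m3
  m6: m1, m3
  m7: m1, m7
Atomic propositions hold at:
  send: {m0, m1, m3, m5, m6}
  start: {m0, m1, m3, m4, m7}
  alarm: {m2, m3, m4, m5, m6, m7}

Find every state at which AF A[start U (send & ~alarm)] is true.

{m0, m1}

Sat(~alarm) = {m0, m1}
Sat(send & ~alarm) = {m0, m1}
A[start U (send & ~alarm)]: least fixpoint, start Z0 = Sat((send & ~alarm)) = {m0, m1}, add states in Sat(start) with every successor in Z. Already a fixed point.
Sat(A[start U (send & ~alarm)]) = {m0, m1}
AF A[start U (send & ~alarm)]: least fixpoint, start Z0 = {m0, m1}, add states with every successor in Z. Already a fixed point.
Sat(AF A[start U (send & ~alarm)]) = {m0, m1}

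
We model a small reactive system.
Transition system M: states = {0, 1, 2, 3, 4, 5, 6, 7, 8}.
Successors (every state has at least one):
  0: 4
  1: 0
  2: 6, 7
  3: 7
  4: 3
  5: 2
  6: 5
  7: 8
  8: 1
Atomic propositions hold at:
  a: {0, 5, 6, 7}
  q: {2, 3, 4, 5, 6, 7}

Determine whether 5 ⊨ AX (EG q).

Yes

EG q: greatest fixpoint, start Z0 = {2, 3, 4, 5, 6, 7}, keep only states in Sat with some successor in Z. Z1 = {2, 3, 4, 5, 6}; Z2 = {2, 4, 5, 6}; Z3 = {2, 5, 6}; fixed.
Sat(EG q) = {2, 5, 6}
Sat(AX (EG q)) = {s : every successor in {2, 5, 6}} = {5, 6}
5 ∈ Sat(AX (EG q)) = {5, 6}, so the formula holds at 5.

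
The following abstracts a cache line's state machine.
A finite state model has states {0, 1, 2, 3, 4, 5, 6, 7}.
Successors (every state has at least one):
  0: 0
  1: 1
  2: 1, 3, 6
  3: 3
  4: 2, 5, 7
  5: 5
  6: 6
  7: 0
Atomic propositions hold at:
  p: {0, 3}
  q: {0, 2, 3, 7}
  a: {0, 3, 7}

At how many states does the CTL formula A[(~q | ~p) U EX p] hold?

Sat(~q) = {1, 4, 5, 6}
Sat(~p) = {1, 2, 4, 5, 6, 7}
Sat(~q | ~p) = {1, 2, 4, 5, 6, 7}
Sat(EX p) = {s : some successor in {0, 3}} = {0, 2, 3, 7}
A[(~q | ~p) U EX p]: least fixpoint, start Z0 = Sat(EX p) = {0, 2, 3, 7}, add states in Sat(~q | ~p) with every successor in Z. Already a fixed point.
Sat(A[(~q | ~p) U EX p]) = {0, 2, 3, 7}
|Sat(A[(~q | ~p) U EX p])| = |{0, 2, 3, 7}| = 4.

4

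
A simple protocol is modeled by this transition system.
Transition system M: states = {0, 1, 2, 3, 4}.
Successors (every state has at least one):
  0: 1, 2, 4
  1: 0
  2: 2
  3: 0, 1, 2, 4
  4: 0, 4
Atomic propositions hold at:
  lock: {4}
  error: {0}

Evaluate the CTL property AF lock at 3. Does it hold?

No

AF lock: least fixpoint, start Z0 = {4}, add states with every successor in Z. Already a fixed point.
Sat(AF lock) = {4}
3 ∉ Sat(AF lock) = {4}, so the formula does not hold at 3.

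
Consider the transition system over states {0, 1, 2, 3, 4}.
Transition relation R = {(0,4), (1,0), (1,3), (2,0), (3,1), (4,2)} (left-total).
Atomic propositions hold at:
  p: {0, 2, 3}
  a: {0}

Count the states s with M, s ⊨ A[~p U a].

Sat(~p) = {1, 4}
A[~p U a]: least fixpoint, start Z0 = Sat(a) = {0}, add states in Sat(~p) with every successor in Z. Already a fixed point.
Sat(A[~p U a]) = {0}
|Sat(A[~p U a])| = |{0}| = 1.

1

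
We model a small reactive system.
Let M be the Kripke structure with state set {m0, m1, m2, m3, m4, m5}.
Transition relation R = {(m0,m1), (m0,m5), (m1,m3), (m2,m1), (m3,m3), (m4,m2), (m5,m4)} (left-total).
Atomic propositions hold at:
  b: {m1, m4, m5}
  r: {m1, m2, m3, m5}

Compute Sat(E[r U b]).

{m1, m2, m4, m5}

E[r U b]: least fixpoint, start Z0 = Sat(b) = {m1, m4, m5}, add states in Sat(r) with some successor in Z. Z1 = {m1, m2, m4, m5}; fixed.
Sat(E[r U b]) = {m1, m2, m4, m5}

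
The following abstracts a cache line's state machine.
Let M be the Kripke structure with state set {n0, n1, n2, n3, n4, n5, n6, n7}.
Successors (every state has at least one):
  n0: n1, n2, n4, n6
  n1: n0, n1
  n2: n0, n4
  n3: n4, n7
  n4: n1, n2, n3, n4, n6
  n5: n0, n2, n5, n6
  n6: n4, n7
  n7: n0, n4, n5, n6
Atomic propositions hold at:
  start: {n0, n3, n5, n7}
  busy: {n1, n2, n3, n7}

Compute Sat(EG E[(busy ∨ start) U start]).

Sat(busy ∨ start) = {n0, n1, n2, n3, n5, n7}
E[(busy ∨ start) U start]: least fixpoint, start Z0 = Sat(start) = {n0, n3, n5, n7}, add states in Sat(busy ∨ start) with some successor in Z. Z1 = {n0, n1, n2, n3, n5, n7}; fixed.
Sat(E[(busy ∨ start) U start]) = {n0, n1, n2, n3, n5, n7}
EG E[(busy ∨ start) U start]: greatest fixpoint, start Z0 = {n0, n1, n2, n3, n5, n7}, keep only states in Sat with some successor in Z. Already a fixed point.
Sat(EG E[(busy ∨ start) U start]) = {n0, n1, n2, n3, n5, n7}

{n0, n1, n2, n3, n5, n7}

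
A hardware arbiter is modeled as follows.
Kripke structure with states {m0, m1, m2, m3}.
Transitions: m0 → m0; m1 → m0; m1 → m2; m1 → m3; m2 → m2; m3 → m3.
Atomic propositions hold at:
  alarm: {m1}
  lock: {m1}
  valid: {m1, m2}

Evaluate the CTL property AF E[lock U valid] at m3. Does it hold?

No

E[lock U valid]: least fixpoint, start Z0 = Sat(valid) = {m1, m2}, add states in Sat(lock) with some successor in Z. Already a fixed point.
Sat(E[lock U valid]) = {m1, m2}
AF E[lock U valid]: least fixpoint, start Z0 = {m1, m2}, add states with every successor in Z. Already a fixed point.
Sat(AF E[lock U valid]) = {m1, m2}
m3 ∉ Sat(AF E[lock U valid]) = {m1, m2}, so the formula does not hold at m3.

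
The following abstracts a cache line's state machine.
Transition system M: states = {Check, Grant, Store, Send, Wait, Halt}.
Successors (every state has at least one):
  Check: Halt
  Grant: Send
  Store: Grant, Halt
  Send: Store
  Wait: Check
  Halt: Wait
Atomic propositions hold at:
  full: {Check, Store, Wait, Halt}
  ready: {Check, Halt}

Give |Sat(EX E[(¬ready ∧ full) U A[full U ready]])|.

Sat(¬ready) = {Grant, Store, Send, Wait}
Sat(¬ready ∧ full) = {Store, Wait}
A[full U ready]: least fixpoint, start Z0 = Sat(ready) = {Check, Halt}, add states in Sat(full) with every successor in Z. Z1 = {Check, Wait, Halt}; fixed.
Sat(A[full U ready]) = {Check, Wait, Halt}
E[(¬ready ∧ full) U A[full U ready]]: least fixpoint, start Z0 = Sat(A[full U ready]) = {Check, Wait, Halt}, add states in Sat(¬ready ∧ full) with some successor in Z. Z1 = {Check, Store, Wait, Halt}; fixed.
Sat(E[(¬ready ∧ full) U A[full U ready]]) = {Check, Store, Wait, Halt}
Sat(EX E[(¬ready ∧ full) U A[full U ready]]) = {s : some successor in {Check, Store, Wait, Halt}} = {Check, Store, Send, Wait, Halt}
|Sat(EX E[(¬ready ∧ full) U A[full U ready]])| = |{Check, Store, Send, Wait, Halt}| = 5.

5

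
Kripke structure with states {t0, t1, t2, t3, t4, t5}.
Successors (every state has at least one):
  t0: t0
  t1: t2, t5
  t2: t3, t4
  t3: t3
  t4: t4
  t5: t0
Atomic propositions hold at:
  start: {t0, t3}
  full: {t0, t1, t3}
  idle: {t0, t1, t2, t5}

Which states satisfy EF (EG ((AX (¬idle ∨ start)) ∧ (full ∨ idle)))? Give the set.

{t0, t1, t2, t3, t5}

Sat(¬idle) = {t3, t4}
Sat(¬idle ∨ start) = {t0, t3, t4}
Sat(AX (¬idle ∨ start)) = {s : every successor in {t0, t3, t4}} = {t0, t2, t3, t4, t5}
Sat(full ∨ idle) = {t0, t1, t2, t3, t5}
Sat((AX (¬idle ∨ start)) ∧ (full ∨ idle)) = {t0, t2, t3, t5}
EG ((AX (¬idle ∨ start)) ∧ (full ∨ idle)): greatest fixpoint, start Z0 = {t0, t2, t3, t5}, keep only states in Sat with some successor in Z. Already a fixed point.
Sat(EG ((AX (¬idle ∨ start)) ∧ (full ∨ idle))) = {t0, t2, t3, t5}
EF (EG ((AX (¬idle ∨ start)) ∧ (full ∨ idle))): least fixpoint, start Z0 = {t0, t2, t3, t5}, add states with some successor in Z. Z1 = {t0, t1, t2, t3, t5}; fixed.
Sat(EF (EG ((AX (¬idle ∨ start)) ∧ (full ∨ idle)))) = {t0, t1, t2, t3, t5}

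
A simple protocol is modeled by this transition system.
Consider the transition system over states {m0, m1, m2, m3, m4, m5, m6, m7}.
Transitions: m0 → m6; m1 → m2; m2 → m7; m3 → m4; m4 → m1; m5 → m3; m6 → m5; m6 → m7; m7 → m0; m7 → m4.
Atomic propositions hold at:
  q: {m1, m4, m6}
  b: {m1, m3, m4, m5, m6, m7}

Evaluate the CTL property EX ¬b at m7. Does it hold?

Yes

Sat(¬b) = {m0, m2}
Sat(EX ¬b) = {s : some successor in {m0, m2}} = {m1, m7}
m7 ∈ Sat(EX ¬b) = {m1, m7}, so the formula holds at m7.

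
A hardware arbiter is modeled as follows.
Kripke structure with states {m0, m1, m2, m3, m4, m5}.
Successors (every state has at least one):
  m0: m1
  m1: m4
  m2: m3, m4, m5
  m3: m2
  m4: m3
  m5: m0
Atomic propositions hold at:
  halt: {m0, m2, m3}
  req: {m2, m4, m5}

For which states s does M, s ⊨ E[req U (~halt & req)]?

Sat(~halt) = {m1, m4, m5}
Sat(~halt & req) = {m4, m5}
E[req U (~halt & req)]: least fixpoint, start Z0 = Sat((~halt & req)) = {m4, m5}, add states in Sat(req) with some successor in Z. Z1 = {m2, m4, m5}; fixed.
Sat(E[req U (~halt & req)]) = {m2, m4, m5}

{m2, m4, m5}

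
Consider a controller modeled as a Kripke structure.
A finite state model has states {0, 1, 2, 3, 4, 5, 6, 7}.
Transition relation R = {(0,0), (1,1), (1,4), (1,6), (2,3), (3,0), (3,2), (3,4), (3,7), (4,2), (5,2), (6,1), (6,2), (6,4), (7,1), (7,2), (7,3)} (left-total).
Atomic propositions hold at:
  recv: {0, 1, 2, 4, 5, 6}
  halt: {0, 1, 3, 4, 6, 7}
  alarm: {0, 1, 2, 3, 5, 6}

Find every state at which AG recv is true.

AG recv: greatest fixpoint, start Z0 = {0, 1, 2, 4, 5, 6}, keep only states in Sat with every successor in Z. Z1 = {0, 1, 4, 5, 6}; Z2 = {0, 1}; Z3 = {0}; fixed.
Sat(AG recv) = {0}

{0}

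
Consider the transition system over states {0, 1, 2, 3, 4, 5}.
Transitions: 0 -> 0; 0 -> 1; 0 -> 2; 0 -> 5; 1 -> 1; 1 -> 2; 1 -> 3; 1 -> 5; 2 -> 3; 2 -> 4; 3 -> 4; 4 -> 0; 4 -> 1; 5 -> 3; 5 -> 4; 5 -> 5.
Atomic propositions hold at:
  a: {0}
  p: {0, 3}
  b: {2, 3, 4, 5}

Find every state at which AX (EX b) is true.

Sat(EX b) = {s : some successor in {2, 3, 4, 5}} = {0, 1, 2, 3, 5}
Sat(AX (EX b)) = {s : every successor in {0, 1, 2, 3, 5}} = {0, 1, 4}

{0, 1, 4}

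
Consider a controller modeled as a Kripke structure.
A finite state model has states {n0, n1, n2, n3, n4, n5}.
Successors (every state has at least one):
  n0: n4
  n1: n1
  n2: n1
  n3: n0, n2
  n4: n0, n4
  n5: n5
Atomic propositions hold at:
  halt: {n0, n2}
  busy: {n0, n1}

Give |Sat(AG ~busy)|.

1

Sat(~busy) = {n2, n3, n4, n5}
AG ~busy: greatest fixpoint, start Z0 = {n2, n3, n4, n5}, keep only states in Sat with every successor in Z. Z1 = {n5}; fixed.
Sat(AG ~busy) = {n5}
|Sat(AG ~busy)| = |{n5}| = 1.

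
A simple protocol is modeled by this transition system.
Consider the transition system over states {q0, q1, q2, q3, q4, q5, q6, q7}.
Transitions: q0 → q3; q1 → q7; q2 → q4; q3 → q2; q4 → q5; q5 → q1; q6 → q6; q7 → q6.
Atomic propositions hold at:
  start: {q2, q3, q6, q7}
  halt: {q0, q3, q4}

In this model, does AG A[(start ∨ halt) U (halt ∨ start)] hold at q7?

Yes

Sat(start ∨ halt) = {q0, q2, q3, q4, q6, q7}
Sat(halt ∨ start) = {q0, q2, q3, q4, q6, q7}
A[(start ∨ halt) U (halt ∨ start)]: least fixpoint, start Z0 = Sat((halt ∨ start)) = {q0, q2, q3, q4, q6, q7}, add states in Sat(start ∨ halt) with every successor in Z. Already a fixed point.
Sat(A[(start ∨ halt) U (halt ∨ start)]) = {q0, q2, q3, q4, q6, q7}
AG A[(start ∨ halt) U (halt ∨ start)]: greatest fixpoint, start Z0 = {q0, q2, q3, q4, q6, q7}, keep only states in Sat with every successor in Z. Z1 = {q0, q2, q3, q6, q7}; Z2 = {q0, q3, q6, q7}; Z3 = {q0, q6, q7}; Z4 = {q6, q7}; fixed.
Sat(AG A[(start ∨ halt) U (halt ∨ start)]) = {q6, q7}
q7 ∈ Sat(AG A[(start ∨ halt) U (halt ∨ start)]) = {q6, q7}, so the formula holds at q7.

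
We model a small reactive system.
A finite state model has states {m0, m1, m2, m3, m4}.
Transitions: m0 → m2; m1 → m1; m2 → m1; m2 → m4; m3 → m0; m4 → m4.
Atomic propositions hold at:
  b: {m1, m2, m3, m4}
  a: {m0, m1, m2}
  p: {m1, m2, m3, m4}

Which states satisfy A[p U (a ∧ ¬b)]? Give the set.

Sat(¬b) = {m0}
Sat(a ∧ ¬b) = {m0}
A[p U (a ∧ ¬b)]: least fixpoint, start Z0 = Sat((a ∧ ¬b)) = {m0}, add states in Sat(p) with every successor in Z. Z1 = {m0, m3}; fixed.
Sat(A[p U (a ∧ ¬b)]) = {m0, m3}

{m0, m3}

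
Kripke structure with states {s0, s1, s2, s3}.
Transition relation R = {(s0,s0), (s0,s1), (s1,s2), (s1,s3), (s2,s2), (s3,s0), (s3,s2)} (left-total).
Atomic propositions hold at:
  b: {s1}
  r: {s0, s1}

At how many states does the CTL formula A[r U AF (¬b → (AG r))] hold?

Sat(¬b) = {s0, s2, s3}
AG r: greatest fixpoint, start Z0 = {s0, s1}, keep only states in Sat with every successor in Z. Z1 = {s0}; Z2 = ∅; fixed.
Sat(AG r) = ∅
Sat(¬b → (AG r)) = {s1}
AF (¬b → (AG r)): least fixpoint, start Z0 = {s1}, add states with every successor in Z. Already a fixed point.
Sat(AF (¬b → (AG r))) = {s1}
A[r U AF (¬b → (AG r))]: least fixpoint, start Z0 = Sat(AF (¬b → (AG r))) = {s1}, add states in Sat(r) with every successor in Z. Already a fixed point.
Sat(A[r U AF (¬b → (AG r))]) = {s1}
|Sat(A[r U AF (¬b → (AG r))])| = |{s1}| = 1.

1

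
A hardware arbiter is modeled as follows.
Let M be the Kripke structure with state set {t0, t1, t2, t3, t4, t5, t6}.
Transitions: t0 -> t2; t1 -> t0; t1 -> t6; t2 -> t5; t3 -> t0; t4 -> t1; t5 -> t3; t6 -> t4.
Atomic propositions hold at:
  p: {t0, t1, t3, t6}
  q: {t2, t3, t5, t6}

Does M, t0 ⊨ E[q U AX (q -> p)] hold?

No

Sat(q -> p) = {t0, t1, t3, t4, t6}
Sat(AX (q -> p)) = {s : every successor in {t0, t1, t3, t4, t6}} = {t1, t3, t4, t5, t6}
E[q U AX (q -> p)]: least fixpoint, start Z0 = Sat(AX (q -> p)) = {t1, t3, t4, t5, t6}, add states in Sat(q) with some successor in Z. Z1 = {t1, t2, t3, t4, t5, t6}; fixed.
Sat(E[q U AX (q -> p)]) = {t1, t2, t3, t4, t5, t6}
t0 ∉ Sat(E[q U AX (q -> p)]) = {t1, t2, t3, t4, t5, t6}, so the formula does not hold at t0.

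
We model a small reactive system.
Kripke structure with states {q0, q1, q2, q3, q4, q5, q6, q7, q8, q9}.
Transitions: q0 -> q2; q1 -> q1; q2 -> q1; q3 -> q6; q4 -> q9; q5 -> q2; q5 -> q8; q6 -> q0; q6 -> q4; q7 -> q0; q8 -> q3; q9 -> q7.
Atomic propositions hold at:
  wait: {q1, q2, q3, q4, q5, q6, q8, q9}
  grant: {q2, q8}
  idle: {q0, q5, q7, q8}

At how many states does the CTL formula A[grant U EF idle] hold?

8

EF idle: least fixpoint, start Z0 = {q0, q5, q7, q8}, add states with some successor in Z. Z1 = {q0, q5, q6, q7, q8, q9}; Z2 = {q0, q3, q4, q5, q6, q7, q8, q9}; fixed.
Sat(EF idle) = {q0, q3, q4, q5, q6, q7, q8, q9}
A[grant U EF idle]: least fixpoint, start Z0 = Sat(EF idle) = {q0, q3, q4, q5, q6, q7, q8, q9}, add states in Sat(grant) with every successor in Z. Already a fixed point.
Sat(A[grant U EF idle]) = {q0, q3, q4, q5, q6, q7, q8, q9}
|Sat(A[grant U EF idle])| = |{q0, q3, q4, q5, q6, q7, q8, q9}| = 8.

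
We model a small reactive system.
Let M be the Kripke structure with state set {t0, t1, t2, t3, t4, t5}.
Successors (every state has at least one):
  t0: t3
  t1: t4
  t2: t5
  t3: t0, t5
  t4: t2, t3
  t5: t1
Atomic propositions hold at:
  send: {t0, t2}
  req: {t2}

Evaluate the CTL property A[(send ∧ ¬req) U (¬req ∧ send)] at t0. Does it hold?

Sat(¬req) = {t0, t1, t3, t4, t5}
Sat(send ∧ ¬req) = {t0}
Sat(¬req ∧ send) = {t0}
A[(send ∧ ¬req) U (¬req ∧ send)]: least fixpoint, start Z0 = Sat((¬req ∧ send)) = {t0}, add states in Sat(send ∧ ¬req) with every successor in Z. Already a fixed point.
Sat(A[(send ∧ ¬req) U (¬req ∧ send)]) = {t0}
t0 ∈ Sat(A[(send ∧ ¬req) U (¬req ∧ send)]) = {t0}, so the formula holds at t0.

Yes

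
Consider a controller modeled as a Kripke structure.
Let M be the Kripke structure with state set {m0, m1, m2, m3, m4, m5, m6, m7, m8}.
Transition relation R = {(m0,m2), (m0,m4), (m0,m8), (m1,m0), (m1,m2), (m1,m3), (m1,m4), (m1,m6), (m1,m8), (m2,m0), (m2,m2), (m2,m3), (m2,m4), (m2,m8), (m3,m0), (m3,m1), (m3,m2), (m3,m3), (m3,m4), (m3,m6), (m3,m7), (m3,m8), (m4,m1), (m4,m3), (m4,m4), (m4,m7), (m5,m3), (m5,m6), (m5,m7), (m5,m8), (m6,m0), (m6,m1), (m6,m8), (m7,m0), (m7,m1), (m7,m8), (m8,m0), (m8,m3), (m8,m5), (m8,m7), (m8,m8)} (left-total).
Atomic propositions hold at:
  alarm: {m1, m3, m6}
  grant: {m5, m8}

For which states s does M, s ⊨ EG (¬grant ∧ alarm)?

{m1, m3, m6}

Sat(¬grant) = {m0, m1, m2, m3, m4, m6, m7}
Sat(¬grant ∧ alarm) = {m1, m3, m6}
EG (¬grant ∧ alarm): greatest fixpoint, start Z0 = {m1, m3, m6}, keep only states in Sat with some successor in Z. Already a fixed point.
Sat(EG (¬grant ∧ alarm)) = {m1, m3, m6}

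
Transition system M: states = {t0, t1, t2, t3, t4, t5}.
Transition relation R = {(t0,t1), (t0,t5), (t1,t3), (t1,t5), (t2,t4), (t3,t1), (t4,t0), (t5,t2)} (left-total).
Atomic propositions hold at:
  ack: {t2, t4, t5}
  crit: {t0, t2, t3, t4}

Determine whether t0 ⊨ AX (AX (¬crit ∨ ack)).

Sat(¬crit) = {t1, t5}
Sat(¬crit ∨ ack) = {t1, t2, t4, t5}
Sat(AX (¬crit ∨ ack)) = {s : every successor in {t1, t2, t4, t5}} = {t0, t2, t3, t5}
Sat(AX (AX (¬crit ∨ ack))) = {s : every successor in {t0, t2, t3, t5}} = {t1, t4, t5}
t0 ∉ Sat(AX (AX (¬crit ∨ ack))) = {t1, t4, t5}, so the formula does not hold at t0.

No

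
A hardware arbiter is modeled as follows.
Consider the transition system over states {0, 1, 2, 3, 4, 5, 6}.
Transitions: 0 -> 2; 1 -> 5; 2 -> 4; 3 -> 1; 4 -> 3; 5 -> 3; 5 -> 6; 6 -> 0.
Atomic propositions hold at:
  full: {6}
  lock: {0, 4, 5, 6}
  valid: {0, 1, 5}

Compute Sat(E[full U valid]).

E[full U valid]: least fixpoint, start Z0 = Sat(valid) = {0, 1, 5}, add states in Sat(full) with some successor in Z. Z1 = {0, 1, 5, 6}; fixed.
Sat(E[full U valid]) = {0, 1, 5, 6}

{0, 1, 5, 6}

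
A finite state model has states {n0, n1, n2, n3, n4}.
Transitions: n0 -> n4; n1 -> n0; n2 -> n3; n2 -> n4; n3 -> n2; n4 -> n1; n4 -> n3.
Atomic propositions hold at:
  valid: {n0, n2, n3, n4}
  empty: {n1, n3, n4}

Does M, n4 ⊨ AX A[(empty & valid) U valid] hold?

No

Sat(empty & valid) = {n3, n4}
A[(empty & valid) U valid]: least fixpoint, start Z0 = Sat(valid) = {n0, n2, n3, n4}, add states in Sat(empty & valid) with every successor in Z. Already a fixed point.
Sat(A[(empty & valid) U valid]) = {n0, n2, n3, n4}
Sat(AX A[(empty & valid) U valid]) = {s : every successor in {n0, n2, n3, n4}} = {n0, n1, n2, n3}
n4 ∉ Sat(AX A[(empty & valid) U valid]) = {n0, n1, n2, n3}, so the formula does not hold at n4.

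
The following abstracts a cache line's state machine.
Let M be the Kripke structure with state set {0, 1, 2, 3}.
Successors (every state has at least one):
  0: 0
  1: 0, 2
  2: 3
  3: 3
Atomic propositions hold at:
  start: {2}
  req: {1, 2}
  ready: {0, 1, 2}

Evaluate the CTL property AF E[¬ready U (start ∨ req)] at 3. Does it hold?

Sat(¬ready) = {3}
Sat(start ∨ req) = {1, 2}
E[¬ready U (start ∨ req)]: least fixpoint, start Z0 = Sat((start ∨ req)) = {1, 2}, add states in Sat(¬ready) with some successor in Z. Already a fixed point.
Sat(E[¬ready U (start ∨ req)]) = {1, 2}
AF E[¬ready U (start ∨ req)]: least fixpoint, start Z0 = {1, 2}, add states with every successor in Z. Already a fixed point.
Sat(AF E[¬ready U (start ∨ req)]) = {1, 2}
3 ∉ Sat(AF E[¬ready U (start ∨ req)]) = {1, 2}, so the formula does not hold at 3.

No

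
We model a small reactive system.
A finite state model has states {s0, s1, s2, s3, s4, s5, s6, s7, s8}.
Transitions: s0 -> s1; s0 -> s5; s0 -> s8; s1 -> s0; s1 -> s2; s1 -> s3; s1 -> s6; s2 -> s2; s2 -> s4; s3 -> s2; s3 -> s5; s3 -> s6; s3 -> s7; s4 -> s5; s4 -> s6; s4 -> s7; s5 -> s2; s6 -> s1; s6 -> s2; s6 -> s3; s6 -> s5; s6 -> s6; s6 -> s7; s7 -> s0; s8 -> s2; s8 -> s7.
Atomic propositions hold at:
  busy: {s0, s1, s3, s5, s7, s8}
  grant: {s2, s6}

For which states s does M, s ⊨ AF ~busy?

Sat(~busy) = {s2, s4, s6}
AF ~busy: least fixpoint, start Z0 = {s2, s4, s6}, add states with every successor in Z. Z1 = {s2, s4, s5, s6}; fixed.
Sat(AF ~busy) = {s2, s4, s5, s6}

{s2, s4, s5, s6}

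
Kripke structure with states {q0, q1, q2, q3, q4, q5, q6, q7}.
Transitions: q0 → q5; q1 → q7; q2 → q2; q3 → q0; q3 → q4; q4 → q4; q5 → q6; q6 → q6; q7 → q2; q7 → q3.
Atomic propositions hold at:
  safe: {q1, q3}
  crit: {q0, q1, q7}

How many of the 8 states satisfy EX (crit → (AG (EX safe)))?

7

Sat(EX safe) = {s : some successor in {q1, q3}} = {q7}
AG (EX safe): greatest fixpoint, start Z0 = {q7}, keep only states in Sat with every successor in Z. Z1 = ∅; fixed.
Sat(AG (EX safe)) = ∅
Sat(crit → (AG (EX safe))) = {q2, q3, q4, q5, q6}
Sat(EX (crit → (AG (EX safe)))) = {s : some successor in {q2, q3, q4, q5, q6}} = {q0, q2, q3, q4, q5, q6, q7}
|Sat(EX (crit → (AG (EX safe))))| = |{q0, q2, q3, q4, q5, q6, q7}| = 7.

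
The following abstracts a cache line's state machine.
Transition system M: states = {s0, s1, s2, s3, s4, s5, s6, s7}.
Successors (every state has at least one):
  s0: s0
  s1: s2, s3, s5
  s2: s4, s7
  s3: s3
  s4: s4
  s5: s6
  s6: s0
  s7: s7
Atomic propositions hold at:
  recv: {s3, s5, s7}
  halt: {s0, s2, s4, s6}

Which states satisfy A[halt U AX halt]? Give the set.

Sat(AX halt) = {s : every successor in {s0, s2, s4, s6}} = {s0, s4, s5, s6}
A[halt U AX halt]: least fixpoint, start Z0 = Sat(AX halt) = {s0, s4, s5, s6}, add states in Sat(halt) with every successor in Z. Already a fixed point.
Sat(A[halt U AX halt]) = {s0, s4, s5, s6}

{s0, s4, s5, s6}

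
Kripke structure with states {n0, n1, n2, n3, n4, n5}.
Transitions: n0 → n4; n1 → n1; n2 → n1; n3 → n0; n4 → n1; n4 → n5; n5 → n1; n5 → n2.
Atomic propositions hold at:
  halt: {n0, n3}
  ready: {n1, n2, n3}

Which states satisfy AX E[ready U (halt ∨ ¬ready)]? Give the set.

Sat(¬ready) = {n0, n4, n5}
Sat(halt ∨ ¬ready) = {n0, n3, n4, n5}
E[ready U (halt ∨ ¬ready)]: least fixpoint, start Z0 = Sat((halt ∨ ¬ready)) = {n0, n3, n4, n5}, add states in Sat(ready) with some successor in Z. Already a fixed point.
Sat(E[ready U (halt ∨ ¬ready)]) = {n0, n3, n4, n5}
Sat(AX E[ready U (halt ∨ ¬ready)]) = {s : every successor in {n0, n3, n4, n5}} = {n0, n3}

{n0, n3}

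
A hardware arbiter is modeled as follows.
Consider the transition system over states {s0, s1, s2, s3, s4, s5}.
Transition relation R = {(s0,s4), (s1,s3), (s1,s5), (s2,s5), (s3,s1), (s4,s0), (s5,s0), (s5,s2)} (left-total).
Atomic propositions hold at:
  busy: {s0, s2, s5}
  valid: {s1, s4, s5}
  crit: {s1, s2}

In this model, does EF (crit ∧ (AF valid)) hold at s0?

AF valid: least fixpoint, start Z0 = {s1, s4, s5}, add states with every successor in Z. Z1 = {s0, s1, s2, s3, s4, s5}; fixed.
Sat(AF valid) = {s0, s1, s2, s3, s4, s5}
Sat(crit ∧ (AF valid)) = {s1, s2}
EF (crit ∧ (AF valid)): least fixpoint, start Z0 = {s1, s2}, add states with some successor in Z. Z1 = {s1, s2, s3, s5}; fixed.
Sat(EF (crit ∧ (AF valid))) = {s1, s2, s3, s5}
s0 ∉ Sat(EF (crit ∧ (AF valid))) = {s1, s2, s3, s5}, so the formula does not hold at s0.

No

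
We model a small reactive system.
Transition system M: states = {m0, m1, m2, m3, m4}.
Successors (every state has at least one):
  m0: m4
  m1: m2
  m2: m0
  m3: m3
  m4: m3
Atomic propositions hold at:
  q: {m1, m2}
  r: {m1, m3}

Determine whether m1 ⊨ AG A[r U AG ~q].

No

Sat(~q) = {m0, m3, m4}
AG ~q: greatest fixpoint, start Z0 = {m0, m3, m4}, keep only states in Sat with every successor in Z. Already a fixed point.
Sat(AG ~q) = {m0, m3, m4}
A[r U AG ~q]: least fixpoint, start Z0 = Sat(AG ~q) = {m0, m3, m4}, add states in Sat(r) with every successor in Z. Already a fixed point.
Sat(A[r U AG ~q]) = {m0, m3, m4}
AG A[r U AG ~q]: greatest fixpoint, start Z0 = {m0, m3, m4}, keep only states in Sat with every successor in Z. Already a fixed point.
Sat(AG A[r U AG ~q]) = {m0, m3, m4}
m1 ∉ Sat(AG A[r U AG ~q]) = {m0, m3, m4}, so the formula does not hold at m1.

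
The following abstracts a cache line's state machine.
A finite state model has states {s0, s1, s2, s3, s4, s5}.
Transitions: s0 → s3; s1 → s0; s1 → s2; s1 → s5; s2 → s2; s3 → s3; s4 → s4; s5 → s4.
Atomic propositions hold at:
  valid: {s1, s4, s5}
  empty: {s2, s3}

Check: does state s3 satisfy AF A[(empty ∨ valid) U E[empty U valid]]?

Sat(empty ∨ valid) = {s1, s2, s3, s4, s5}
E[empty U valid]: least fixpoint, start Z0 = Sat(valid) = {s1, s4, s5}, add states in Sat(empty) with some successor in Z. Already a fixed point.
Sat(E[empty U valid]) = {s1, s4, s5}
A[(empty ∨ valid) U E[empty U valid]]: least fixpoint, start Z0 = Sat(E[empty U valid]) = {s1, s4, s5}, add states in Sat(empty ∨ valid) with every successor in Z. Already a fixed point.
Sat(A[(empty ∨ valid) U E[empty U valid]]) = {s1, s4, s5}
AF A[(empty ∨ valid) U E[empty U valid]]: least fixpoint, start Z0 = {s1, s4, s5}, add states with every successor in Z. Already a fixed point.
Sat(AF A[(empty ∨ valid) U E[empty U valid]]) = {s1, s4, s5}
s3 ∉ Sat(AF A[(empty ∨ valid) U E[empty U valid]]) = {s1, s4, s5}, so the formula does not hold at s3.

No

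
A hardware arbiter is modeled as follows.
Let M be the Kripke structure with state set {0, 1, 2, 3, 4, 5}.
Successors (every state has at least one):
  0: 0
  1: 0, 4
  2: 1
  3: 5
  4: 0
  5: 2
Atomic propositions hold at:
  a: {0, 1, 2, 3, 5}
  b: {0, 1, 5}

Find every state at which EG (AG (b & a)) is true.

{0}

Sat(b & a) = {0, 1, 5}
AG (b & a): greatest fixpoint, start Z0 = {0, 1, 5}, keep only states in Sat with every successor in Z. Z1 = {0}; fixed.
Sat(AG (b & a)) = {0}
EG (AG (b & a)): greatest fixpoint, start Z0 = {0}, keep only states in Sat with some successor in Z. Already a fixed point.
Sat(EG (AG (b & a))) = {0}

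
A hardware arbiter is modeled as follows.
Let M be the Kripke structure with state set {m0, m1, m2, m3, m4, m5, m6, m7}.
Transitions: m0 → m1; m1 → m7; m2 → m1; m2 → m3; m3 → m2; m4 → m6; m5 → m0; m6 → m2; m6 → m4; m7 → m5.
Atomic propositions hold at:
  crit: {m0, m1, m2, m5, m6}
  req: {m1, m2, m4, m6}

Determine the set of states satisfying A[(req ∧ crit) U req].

Sat(req ∧ crit) = {m1, m2, m6}
A[(req ∧ crit) U req]: least fixpoint, start Z0 = Sat(req) = {m1, m2, m4, m6}, add states in Sat(req ∧ crit) with every successor in Z. Already a fixed point.
Sat(A[(req ∧ crit) U req]) = {m1, m2, m4, m6}

{m1, m2, m4, m6}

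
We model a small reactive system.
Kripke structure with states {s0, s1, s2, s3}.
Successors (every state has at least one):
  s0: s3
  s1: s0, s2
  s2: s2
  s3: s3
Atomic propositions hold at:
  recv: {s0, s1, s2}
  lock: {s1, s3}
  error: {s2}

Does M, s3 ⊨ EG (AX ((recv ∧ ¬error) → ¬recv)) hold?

Yes

Sat(¬error) = {s0, s1, s3}
Sat(recv ∧ ¬error) = {s0, s1}
Sat(¬recv) = {s3}
Sat((recv ∧ ¬error) → ¬recv) = {s2, s3}
Sat(AX ((recv ∧ ¬error) → ¬recv)) = {s : every successor in {s2, s3}} = {s0, s2, s3}
EG (AX ((recv ∧ ¬error) → ¬recv)): greatest fixpoint, start Z0 = {s0, s2, s3}, keep only states in Sat with some successor in Z. Already a fixed point.
Sat(EG (AX ((recv ∧ ¬error) → ¬recv))) = {s0, s2, s3}
s3 ∈ Sat(EG (AX ((recv ∧ ¬error) → ¬recv))) = {s0, s2, s3}, so the formula holds at s3.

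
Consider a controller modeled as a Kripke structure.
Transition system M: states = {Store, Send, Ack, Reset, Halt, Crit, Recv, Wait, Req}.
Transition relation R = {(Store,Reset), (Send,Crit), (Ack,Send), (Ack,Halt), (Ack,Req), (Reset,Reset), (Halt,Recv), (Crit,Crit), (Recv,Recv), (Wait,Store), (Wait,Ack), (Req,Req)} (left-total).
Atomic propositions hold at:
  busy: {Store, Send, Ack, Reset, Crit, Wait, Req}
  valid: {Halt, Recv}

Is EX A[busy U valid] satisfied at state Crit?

No

A[busy U valid]: least fixpoint, start Z0 = Sat(valid) = {Halt, Recv}, add states in Sat(busy) with every successor in Z. Already a fixed point.
Sat(A[busy U valid]) = {Halt, Recv}
Sat(EX A[busy U valid]) = {s : some successor in {Halt, Recv}} = {Ack, Halt, Recv}
Crit ∉ Sat(EX A[busy U valid]) = {Ack, Halt, Recv}, so the formula does not hold at Crit.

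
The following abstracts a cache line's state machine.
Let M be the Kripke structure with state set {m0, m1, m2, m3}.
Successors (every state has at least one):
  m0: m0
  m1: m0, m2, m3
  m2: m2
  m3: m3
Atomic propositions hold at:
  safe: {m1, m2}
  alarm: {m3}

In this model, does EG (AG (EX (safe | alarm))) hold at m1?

Sat(safe | alarm) = {m1, m2, m3}
Sat(EX (safe | alarm)) = {s : some successor in {m1, m2, m3}} = {m1, m2, m3}
AG (EX (safe | alarm)): greatest fixpoint, start Z0 = {m1, m2, m3}, keep only states in Sat with every successor in Z. Z1 = {m2, m3}; fixed.
Sat(AG (EX (safe | alarm))) = {m2, m3}
EG (AG (EX (safe | alarm))): greatest fixpoint, start Z0 = {m2, m3}, keep only states in Sat with some successor in Z. Already a fixed point.
Sat(EG (AG (EX (safe | alarm)))) = {m2, m3}
m1 ∉ Sat(EG (AG (EX (safe | alarm)))) = {m2, m3}, so the formula does not hold at m1.

No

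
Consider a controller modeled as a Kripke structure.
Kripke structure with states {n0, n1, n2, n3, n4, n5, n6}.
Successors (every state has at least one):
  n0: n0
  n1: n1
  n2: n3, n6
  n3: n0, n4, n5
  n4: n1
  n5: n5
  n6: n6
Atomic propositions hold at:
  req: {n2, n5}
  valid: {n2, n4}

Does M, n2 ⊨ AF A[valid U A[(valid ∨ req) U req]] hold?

Sat(valid ∨ req) = {n2, n4, n5}
A[(valid ∨ req) U req]: least fixpoint, start Z0 = Sat(req) = {n2, n5}, add states in Sat(valid ∨ req) with every successor in Z. Already a fixed point.
Sat(A[(valid ∨ req) U req]) = {n2, n5}
A[valid U A[(valid ∨ req) U req]]: least fixpoint, start Z0 = Sat(A[(valid ∨ req) U req]) = {n2, n5}, add states in Sat(valid) with every successor in Z. Already a fixed point.
Sat(A[valid U A[(valid ∨ req) U req]]) = {n2, n5}
AF A[valid U A[(valid ∨ req) U req]]: least fixpoint, start Z0 = {n2, n5}, add states with every successor in Z. Already a fixed point.
Sat(AF A[valid U A[(valid ∨ req) U req]]) = {n2, n5}
n2 ∈ Sat(AF A[valid U A[(valid ∨ req) U req]]) = {n2, n5}, so the formula holds at n2.

Yes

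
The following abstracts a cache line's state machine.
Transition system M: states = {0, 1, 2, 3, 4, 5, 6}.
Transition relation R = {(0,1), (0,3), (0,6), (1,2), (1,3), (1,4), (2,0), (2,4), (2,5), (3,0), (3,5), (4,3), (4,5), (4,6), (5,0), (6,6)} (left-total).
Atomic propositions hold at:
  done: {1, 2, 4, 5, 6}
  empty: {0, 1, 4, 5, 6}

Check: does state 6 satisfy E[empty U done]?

E[empty U done]: least fixpoint, start Z0 = Sat(done) = {1, 2, 4, 5, 6}, add states in Sat(empty) with some successor in Z. Z1 = {0, 1, 2, 4, 5, 6}; fixed.
Sat(E[empty U done]) = {0, 1, 2, 4, 5, 6}
6 ∈ Sat(E[empty U done]) = {0, 1, 2, 4, 5, 6}, so the formula holds at 6.

Yes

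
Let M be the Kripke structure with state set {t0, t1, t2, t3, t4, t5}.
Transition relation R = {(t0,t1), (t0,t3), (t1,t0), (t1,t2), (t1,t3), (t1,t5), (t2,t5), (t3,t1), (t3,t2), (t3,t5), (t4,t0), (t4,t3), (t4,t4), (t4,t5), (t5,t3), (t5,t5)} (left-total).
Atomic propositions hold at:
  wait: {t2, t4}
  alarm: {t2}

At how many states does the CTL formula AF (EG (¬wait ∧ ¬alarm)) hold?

5

Sat(¬wait) = {t0, t1, t3, t5}
Sat(¬alarm) = {t0, t1, t3, t4, t5}
Sat(¬wait ∧ ¬alarm) = {t0, t1, t3, t5}
EG (¬wait ∧ ¬alarm): greatest fixpoint, start Z0 = {t0, t1, t3, t5}, keep only states in Sat with some successor in Z. Already a fixed point.
Sat(EG (¬wait ∧ ¬alarm)) = {t0, t1, t3, t5}
AF (EG (¬wait ∧ ¬alarm)): least fixpoint, start Z0 = {t0, t1, t3, t5}, add states with every successor in Z. Z1 = {t0, t1, t2, t3, t5}; fixed.
Sat(AF (EG (¬wait ∧ ¬alarm))) = {t0, t1, t2, t3, t5}
|Sat(AF (EG (¬wait ∧ ¬alarm)))| = |{t0, t1, t2, t3, t5}| = 5.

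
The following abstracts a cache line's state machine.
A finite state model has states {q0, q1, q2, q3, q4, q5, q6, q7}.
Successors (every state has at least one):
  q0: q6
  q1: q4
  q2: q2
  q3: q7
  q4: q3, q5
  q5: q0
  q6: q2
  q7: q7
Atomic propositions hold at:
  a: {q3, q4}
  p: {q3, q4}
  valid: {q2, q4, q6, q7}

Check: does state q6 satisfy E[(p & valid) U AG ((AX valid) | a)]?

Yes

Sat(p & valid) = {q4}
Sat(AX valid) = {s : every successor in {q2, q4, q6, q7}} = {q0, q1, q2, q3, q6, q7}
Sat((AX valid) | a) = {q0, q1, q2, q3, q4, q6, q7}
AG ((AX valid) | a): greatest fixpoint, start Z0 = {q0, q1, q2, q3, q4, q6, q7}, keep only states in Sat with every successor in Z. Z1 = {q0, q1, q2, q3, q6, q7}; Z2 = {q0, q2, q3, q6, q7}; fixed.
Sat(AG ((AX valid) | a)) = {q0, q2, q3, q6, q7}
E[(p & valid) U AG ((AX valid) | a)]: least fixpoint, start Z0 = Sat(AG ((AX valid) | a)) = {q0, q2, q3, q6, q7}, add states in Sat(p & valid) with some successor in Z. Z1 = {q0, q2, q3, q4, q6, q7}; fixed.
Sat(E[(p & valid) U AG ((AX valid) | a)]) = {q0, q2, q3, q4, q6, q7}
q6 ∈ Sat(E[(p & valid) U AG ((AX valid) | a)]) = {q0, q2, q3, q4, q6, q7}, so the formula holds at q6.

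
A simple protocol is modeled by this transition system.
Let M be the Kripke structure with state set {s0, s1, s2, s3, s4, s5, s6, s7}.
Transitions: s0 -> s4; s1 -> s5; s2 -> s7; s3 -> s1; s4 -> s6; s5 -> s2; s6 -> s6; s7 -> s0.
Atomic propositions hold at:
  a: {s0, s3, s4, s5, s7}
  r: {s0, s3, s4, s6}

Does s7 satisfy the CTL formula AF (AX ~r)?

Sat(~r) = {s1, s2, s5, s7}
Sat(AX ~r) = {s : every successor in {s1, s2, s5, s7}} = {s1, s2, s3, s5}
AF (AX ~r): least fixpoint, start Z0 = {s1, s2, s3, s5}, add states with every successor in Z. Already a fixed point.
Sat(AF (AX ~r)) = {s1, s2, s3, s5}
s7 ∉ Sat(AF (AX ~r)) = {s1, s2, s3, s5}, so the formula does not hold at s7.

No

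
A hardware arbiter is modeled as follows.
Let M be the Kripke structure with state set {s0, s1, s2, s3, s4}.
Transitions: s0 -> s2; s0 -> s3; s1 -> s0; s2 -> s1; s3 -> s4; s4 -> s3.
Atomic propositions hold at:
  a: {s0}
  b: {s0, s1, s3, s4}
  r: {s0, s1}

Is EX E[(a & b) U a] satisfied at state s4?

Sat(a & b) = {s0}
E[(a & b) U a]: least fixpoint, start Z0 = Sat(a) = {s0}, add states in Sat(a & b) with some successor in Z. Already a fixed point.
Sat(E[(a & b) U a]) = {s0}
Sat(EX E[(a & b) U a]) = {s : some successor in {s0}} = {s1}
s4 ∉ Sat(EX E[(a & b) U a]) = {s1}, so the formula does not hold at s4.

No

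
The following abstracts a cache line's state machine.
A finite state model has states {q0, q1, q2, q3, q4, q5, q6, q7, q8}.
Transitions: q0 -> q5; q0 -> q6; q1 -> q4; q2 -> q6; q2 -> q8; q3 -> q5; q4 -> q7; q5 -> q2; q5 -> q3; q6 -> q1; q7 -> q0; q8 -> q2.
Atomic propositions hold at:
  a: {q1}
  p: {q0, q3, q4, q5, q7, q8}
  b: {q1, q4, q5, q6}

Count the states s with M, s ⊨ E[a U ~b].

5

Sat(~b) = {q0, q2, q3, q7, q8}
E[a U ~b]: least fixpoint, start Z0 = Sat(~b) = {q0, q2, q3, q7, q8}, add states in Sat(a) with some successor in Z. Already a fixed point.
Sat(E[a U ~b]) = {q0, q2, q3, q7, q8}
|Sat(E[a U ~b])| = |{q0, q2, q3, q7, q8}| = 5.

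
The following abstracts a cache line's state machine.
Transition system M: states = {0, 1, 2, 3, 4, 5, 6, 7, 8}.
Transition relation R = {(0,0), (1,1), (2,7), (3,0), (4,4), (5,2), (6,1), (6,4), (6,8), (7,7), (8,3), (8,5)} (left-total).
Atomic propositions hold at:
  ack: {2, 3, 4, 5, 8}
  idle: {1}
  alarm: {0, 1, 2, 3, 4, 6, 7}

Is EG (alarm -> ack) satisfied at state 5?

Sat(alarm -> ack) = {2, 3, 4, 5, 8}
EG (alarm -> ack): greatest fixpoint, start Z0 = {2, 3, 4, 5, 8}, keep only states in Sat with some successor in Z. Z1 = {4, 5, 8}; Z2 = {4, 8}; Z3 = {4}; fixed.
Sat(EG (alarm -> ack)) = {4}
5 ∉ Sat(EG (alarm -> ack)) = {4}, so the formula does not hold at 5.

No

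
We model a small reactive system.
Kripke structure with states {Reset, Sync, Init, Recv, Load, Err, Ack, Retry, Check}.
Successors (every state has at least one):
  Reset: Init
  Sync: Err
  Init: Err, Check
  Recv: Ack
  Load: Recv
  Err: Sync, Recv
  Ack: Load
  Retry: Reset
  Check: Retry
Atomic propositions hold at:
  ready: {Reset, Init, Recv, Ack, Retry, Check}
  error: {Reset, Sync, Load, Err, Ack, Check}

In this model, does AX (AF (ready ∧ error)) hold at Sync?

No

Sat(ready ∧ error) = {Reset, Ack, Check}
AF (ready ∧ error): least fixpoint, start Z0 = {Reset, Ack, Check}, add states with every successor in Z. Z1 = {Reset, Recv, Ack, Retry, Check}; Z2 = {Reset, Recv, Load, Ack, Retry, Check}; fixed.
Sat(AF (ready ∧ error)) = {Reset, Recv, Load, Ack, Retry, Check}
Sat(AX (AF (ready ∧ error))) = {s : every successor in {Reset, Recv, Load, Ack, Retry, Check}} = {Recv, Load, Ack, Retry, Check}
Sync ∉ Sat(AX (AF (ready ∧ error))) = {Recv, Load, Ack, Retry, Check}, so the formula does not hold at Sync.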